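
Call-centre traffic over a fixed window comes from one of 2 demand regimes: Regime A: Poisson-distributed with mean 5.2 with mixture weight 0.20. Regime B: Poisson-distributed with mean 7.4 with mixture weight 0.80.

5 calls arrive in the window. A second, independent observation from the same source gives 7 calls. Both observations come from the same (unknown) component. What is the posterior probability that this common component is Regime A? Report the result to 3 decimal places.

By Bayes' theorem, P(k | x) = w_k f_k(x) / Σ_j w_j f_j(x).
Since both observations come from the same component, the likelihood for component k is f_k(x₁)·f_k(x₂).
  L_A = [e^(−5.2)·5.2^5/5! = 0.174785] × [0.112528] = 0.0196683
  L_B = [e^(−7.4)·7.4^5/5! = 0.113031] × [0.147371] = 0.0166575
Multiply by the mixture weights:
  w_A·L_A = 0.20 × 0.0196683 = 0.00393365
  w_B·L_B = 0.80 × 0.0166575 = 0.013326
Marginal: 0.00393365 + 0.013326 = 0.0172597
P(Regime A | x₁,x₂) ≈ 0.228

0.228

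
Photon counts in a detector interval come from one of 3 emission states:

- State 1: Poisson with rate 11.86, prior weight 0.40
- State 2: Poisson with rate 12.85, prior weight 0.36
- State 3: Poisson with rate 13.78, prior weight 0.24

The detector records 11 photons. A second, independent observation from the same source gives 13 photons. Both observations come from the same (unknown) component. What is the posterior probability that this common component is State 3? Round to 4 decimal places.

Posterior ∝ prior × likelihood, so P(k | x) ∝ w_k f_k(x); normalise over all components.
Since both observations come from the same component, the likelihood for component k is f_k(x₁)·f_k(x₂).
  f_1 = [0.115623] × [0.104253] = 0.012054
  f_2 = [0.103775] × [0.109844] = 0.0113991
  f_3 = [0.0883096] × [0.107493] = 0.00949269
Prior × likelihood for each component:
  w_1·f_1 = 0.40 × 0.012054 = 0.0048216
  w_2·f_2 = 0.36 × 0.0113991 = 0.00410368
  w_3·f_3 = 0.24 × 0.00949269 = 0.00227825
Sum: 0.0048216 + 0.00410368 + 0.00227825 = 0.0112035
P(State 3 | x) = 0.00227825 / 0.0112035 ≈ 0.2034

0.2034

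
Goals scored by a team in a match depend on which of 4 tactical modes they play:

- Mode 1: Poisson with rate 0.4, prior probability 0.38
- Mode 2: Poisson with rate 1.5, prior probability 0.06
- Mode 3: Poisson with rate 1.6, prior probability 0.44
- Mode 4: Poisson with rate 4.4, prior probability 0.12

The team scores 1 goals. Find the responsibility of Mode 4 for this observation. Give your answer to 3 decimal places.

The responsibility of component k is π_k f_k(x) divided by Σ_j π_j f_j(x).
Evaluate each component's likelihood at the observed value:
  L_1 = e^(−0.4)·0.4^1/1! = 0.268128
  L_2 = e^(−1.5)·1.5^1/1! = 0.334695
  L_3 = e^(−1.6)·1.6^1/1! = 0.323034
  L_4 = e^(−4.4)·4.4^1/1! = 0.0540203
Weight by the priors:
  π_1·L_1 = 0.38 × 0.268128 = 0.101889
  π_2·L_2 = 0.06 × 0.334695 = 0.0200817
  π_3·L_3 = 0.44 × 0.323034 = 0.142135
  π_4·L_4 = 0.12 × 0.0540203 = 0.00648244
Sum: 0.101889 + 0.0200817 + 0.142135 + 0.00648244 = 0.270588
P(Mode 4 | the observation) = 0.00648244 / 0.270588 ≈ 0.024

0.024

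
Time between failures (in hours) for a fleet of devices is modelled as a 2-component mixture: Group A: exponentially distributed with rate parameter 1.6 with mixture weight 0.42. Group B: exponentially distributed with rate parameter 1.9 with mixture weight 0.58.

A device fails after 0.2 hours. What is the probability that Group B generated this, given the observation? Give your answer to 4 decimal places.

0.6070

Apply Bayes' rule: the posterior for each component is proportional to its prior times its likelihood at x.
Evaluate each component's likelihood at the observed value:
  L_A = 1.6·e^(−1.6·0.2) = 1.6·e^(−0.3200) = 1.16184
  L_B = 1.9·e^(−1.9·0.2) = 1.9·e^(−0.3800) = 1.29934
Multiply by the mixture weights:
  P(Z=A)·L_A = 0.42 × 1.16184 = 0.487972
  P(Z=B)·L_B = 0.58 × 1.29934 = 0.753615
Marginal: 0.487972 + 0.753615 = 1.24159
So the posterior for Group B is 0.753615 / 1.24159 ≈ 0.6070.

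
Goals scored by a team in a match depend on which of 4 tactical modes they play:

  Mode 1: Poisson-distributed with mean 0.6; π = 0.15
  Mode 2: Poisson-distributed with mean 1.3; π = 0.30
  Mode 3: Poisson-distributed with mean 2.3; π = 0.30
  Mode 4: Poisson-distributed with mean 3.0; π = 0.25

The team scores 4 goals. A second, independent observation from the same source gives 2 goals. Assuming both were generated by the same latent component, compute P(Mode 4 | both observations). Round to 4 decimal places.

0.4482

Apply Bayes' rule: the posterior for each component is proportional to its prior times its likelihood at x.
Since both observations come from the same component, the likelihood for component k is f_k(x₁)·f_k(x₂).
  p_1 = [0.00296358] × [0.0987861] = 0.000292761
  p_2 = [0.0324324] × [0.230289] = 0.00746884
  p_3 = [0.116902] × [0.265185] = 0.0310007
  p_4 = [0.168031] × [0.224042] = 0.037646
Multiply by the mixture weights:
  w_1·p_1 = 0.15 × 0.000292761 = 4.39141e-05
  w_2·p_2 = 0.30 × 0.00746884 = 0.00224065
  w_3·p_3 = 0.30 × 0.0310007 = 0.0093002
  w_4·p_4 = 0.25 × 0.037646 = 0.00941151
Marginal: 4.39141e-05 + 0.00224065 + 0.0093002 + 0.00941151 = 0.0209963
P(Mode 4 | data) = 0.00941151 / 0.0209963 ≈ 0.4482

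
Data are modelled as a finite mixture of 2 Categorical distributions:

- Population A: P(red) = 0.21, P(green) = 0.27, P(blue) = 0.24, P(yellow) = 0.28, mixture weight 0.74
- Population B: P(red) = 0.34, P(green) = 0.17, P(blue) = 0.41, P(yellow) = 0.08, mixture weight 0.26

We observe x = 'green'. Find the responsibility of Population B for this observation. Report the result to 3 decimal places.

P(component k | x) = π_k·f_k(x) / marginal(x), where marginal(x) = Σ_j π_j·f_j(x).
Categorical probabilities:
  p_A = 0.27
  p_B = 0.17
Weight by the priors:
  π_A·p_A = 0.74 × 0.27 = 0.1998
  π_B·p_B = 0.26 × 0.17 = 0.0442
Marginal: 0.1998 + 0.0442 = 0.244
So the posterior for Population B is 0.0442 / 0.244 ≈ 0.181.

0.181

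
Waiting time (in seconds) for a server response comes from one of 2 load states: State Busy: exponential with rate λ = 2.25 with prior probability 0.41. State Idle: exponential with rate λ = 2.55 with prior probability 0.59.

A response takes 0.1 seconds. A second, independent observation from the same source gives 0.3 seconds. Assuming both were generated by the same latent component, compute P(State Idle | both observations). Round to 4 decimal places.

0.6211

The responsibility of component k is P(Z=k) f_k(x) divided by Σ_j P(Z=j) f_j(x).
Since both observations come from the same component, the likelihood for component k is f_k(x₁)·f_k(x₂).
  f_Busy = [1.79666] × [1.1456] = 2.05826
  f_Idle = [1.97604] × [1.1866] = 2.34477
Prior × likelihood for each component:
  P(Z=Busy)·f_Busy = 0.41 × 2.05826 = 0.843886
  P(Z=Idle)·f_Idle = 0.59 × 2.34477 = 1.38341
Sum: 0.843886 + 1.38341 = 2.2273
So the posterior for State Idle is 1.38341 / 2.2273 ≈ 0.6211.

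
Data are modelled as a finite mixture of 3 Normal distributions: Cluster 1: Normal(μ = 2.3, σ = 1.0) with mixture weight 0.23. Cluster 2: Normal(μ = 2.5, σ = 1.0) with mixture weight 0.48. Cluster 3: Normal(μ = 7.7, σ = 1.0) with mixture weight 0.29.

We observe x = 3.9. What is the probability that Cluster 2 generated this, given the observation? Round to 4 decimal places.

0.7374

Posterior ∝ prior × likelihood, so P(k | x) ∝ w_k f_k(x); normalise over all components.
Component likelihoods at x = 3.9:
  p_1 = 0.110921
  p_2 = 0.149727
  p_3 = 0.000291947
Prior × likelihood for each component:
  w_1·p_1 = 0.23 × 0.110921 = 0.0255118
  w_2·p_2 = 0.48 × 0.149727 = 0.0718692
  w_3·p_3 = 0.29 × 0.000291947 = 8.46646e-05
Denominator: 0.0255118 + 0.0718692 + 8.46646e-05 = 0.0974656
P(Cluster 2 | data) ≈ 0.7374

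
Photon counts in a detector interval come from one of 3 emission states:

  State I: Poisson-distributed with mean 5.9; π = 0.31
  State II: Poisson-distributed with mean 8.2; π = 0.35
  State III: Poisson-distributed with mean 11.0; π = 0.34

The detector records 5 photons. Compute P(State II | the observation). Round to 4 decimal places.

Posterior ∝ prior × likelihood, so P(k | x) ∝ P(Z=k) f_k(x); normalise over all components.
Evaluate each component's likelihood at the observed value:
  L_I = 0.163208
  L_II = 0.0848542
  L_III = 0.0224152
Weight by the priors:
  P(Z=I)·L_I = 0.31 × 0.163208 = 0.0505945
  P(Z=II)·L_II = 0.35 × 0.0848542 = 0.029699
  P(Z=III)·L_III = 0.34 × 0.0224152 = 0.00762117
Denominator: 0.0505945 + 0.029699 + 0.00762117 = 0.0879146
P(State II | data) ≈ 0.3378

0.3378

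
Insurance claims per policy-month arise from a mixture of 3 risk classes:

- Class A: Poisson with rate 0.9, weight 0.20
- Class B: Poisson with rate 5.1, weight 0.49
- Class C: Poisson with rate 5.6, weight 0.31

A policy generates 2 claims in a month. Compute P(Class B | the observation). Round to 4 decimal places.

P(component k | x) = π_k·f_k(x) / marginal(x), where marginal(x) = Σ_j π_j·f_j(x).
Evaluate each component's likelihood at the observed value:
  p_A = e^(−0.9)·0.9^2/2! = 0.164661
  p_B = e^(−5.1)·5.1^2/2! = 0.0792882
  p_C = e^(−5.6)·5.6^2/2! = 0.0579825
Prior × likelihood for each component:
  π_A·p_A = 0.20 × 0.164661 = 0.0329321
  π_B·p_B = 0.49 × 0.0792882 = 0.0388512
  π_C·p_C = 0.31 × 0.0579825 = 0.0179746
Normaliser: 0.0329321 + 0.0388512 + 0.0179746 = 0.0897579
So the posterior for Class B is 0.0388512 / 0.0897579 ≈ 0.4328.

0.4328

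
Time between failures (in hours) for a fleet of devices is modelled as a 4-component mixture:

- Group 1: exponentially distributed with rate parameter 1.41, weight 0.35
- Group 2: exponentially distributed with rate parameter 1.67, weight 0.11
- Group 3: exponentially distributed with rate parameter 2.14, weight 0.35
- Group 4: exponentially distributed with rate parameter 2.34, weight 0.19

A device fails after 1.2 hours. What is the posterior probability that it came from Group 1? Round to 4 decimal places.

0.4546

P(component k | x) = π_k·f_k(x) / marginal(x), where marginal(x) = Σ_j π_j·f_j(x).
Evaluate each component's likelihood at the observed value:
  L_1 = 1.41·e^(−1.41·1.2) = 1.41·e^(−1.6920) = 0.259653
  L_2 = 1.67·e^(−1.67·1.2) = 1.67·e^(−2.0040) = 0.225108
  L_3 = 2.14·e^(−2.14·1.2) = 2.14·e^(−2.5680) = 0.164114
  L_4 = 2.34·e^(−2.34·1.2) = 2.34·e^(−2.8080) = 0.141162
Unnormalised posteriors:
  π_1·L_1 = 0.35 × 0.259653 = 0.0908784
  π_2·L_2 = 0.11 × 0.225108 = 0.0247618
  π_3·L_3 = 0.35 × 0.164114 = 0.0574399
  π_4·L_4 = 0.19 × 0.141162 = 0.0268207
Sum: 0.0908784 + 0.0247618 + 0.0574399 + 0.0268207 = 0.199901
P(Group 1 | 1.2 hours) = 0.0908784 / 0.199901 ≈ 0.4546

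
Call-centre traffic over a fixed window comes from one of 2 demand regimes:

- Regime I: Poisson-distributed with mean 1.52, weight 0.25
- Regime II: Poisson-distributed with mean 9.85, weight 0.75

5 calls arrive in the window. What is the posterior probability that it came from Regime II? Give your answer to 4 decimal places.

0.8921

Apply Bayes' rule: the posterior for each component is proportional to its prior times its likelihood at x.
Component likelihoods at x = 5 calls:
  L_I = e^(−1.52)·1.52^5/5! = 0.014788
  L_II = e^(−9.85)·9.85^5/5! = 0.0407567
Unnormalised posteriors:
  P(Z=I)·L_I = 0.25 × 0.014788 = 0.003697
  P(Z=II)·L_II = 0.75 × 0.0407567 = 0.0305675
Evidence: 0.003697 + 0.0305675 = 0.0342645
So the posterior for Regime II is 0.0305675 / 0.0342645 ≈ 0.8921.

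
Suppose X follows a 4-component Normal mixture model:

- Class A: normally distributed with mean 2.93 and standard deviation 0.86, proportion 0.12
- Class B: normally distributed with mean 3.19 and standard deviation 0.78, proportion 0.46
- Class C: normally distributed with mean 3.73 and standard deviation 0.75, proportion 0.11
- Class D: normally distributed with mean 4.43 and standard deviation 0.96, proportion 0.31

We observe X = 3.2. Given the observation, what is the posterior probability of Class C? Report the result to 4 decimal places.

The responsibility of component k is P(Z=k) f_k(x) divided by Σ_j P(Z=j) f_j(x).
Component likelihoods at x = 3.2:
  p_A = (1/(0.86·√(2π)))·exp(−(3.2−2.93)²/(2·0.86²)) = 0.463886·exp(-0.04928) = 0.441579
  p_B = (1/(0.78·√(2π)))·exp(−(3.2−3.19)²/(2·0.78²)) = 0.511464·exp(-0.00008) = 0.511422
  p_C = (1/(0.75·√(2π)))·exp(−(3.2−3.73)²/(2·0.75²)) = 0.531923·exp(-0.24969) = 0.414391
  p_D = (1/(0.96·√(2π)))·exp(−(3.2−4.43)²/(2·0.96²)) = 0.415565·exp(-0.82080) = 0.182881
Prior × likelihood for each component:
  P(Z=A)·p_A = 0.12 × 0.441579 = 0.0529894
  P(Z=B)·p_B = 0.46 × 0.511422 = 0.235254
  P(Z=C)·p_C = 0.11 × 0.414391 = 0.045583
  P(Z=D)·p_D = 0.31 × 0.182881 = 0.0566932
Marginal: 0.0529894 + 0.235254 + 0.045583 + 0.0566932 = 0.39052
So the posterior for Class C is 0.045583 / 0.39052 ≈ 0.1167.

0.1167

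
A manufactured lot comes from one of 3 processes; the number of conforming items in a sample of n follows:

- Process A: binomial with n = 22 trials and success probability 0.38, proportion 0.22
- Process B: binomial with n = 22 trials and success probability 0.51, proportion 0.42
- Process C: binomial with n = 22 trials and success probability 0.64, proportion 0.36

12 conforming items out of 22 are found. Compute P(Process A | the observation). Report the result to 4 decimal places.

0.0916

P(component k | x) = P(Z=k)·f_k(x) / marginal(x), where marginal(x) = Σ_j P(Z=j)·f_j(x).
Evaluate each component's likelihood at the observed value:
  f_A = 0.0492024
  f_B = 0.159761
  f_C = 0.111648
Prior × likelihood for each component:
  P(Z=A)·f_A = 0.22 × 0.0492024 = 0.0108245
  P(Z=B)·f_B = 0.42 × 0.159761 = 0.0670994
  P(Z=C)·f_C = 0.36 × 0.111648 = 0.0401933
Evidence: 0.0108245 + 0.0670994 + 0.0401933 = 0.118117
P(Process A | the observation) = 0.0108245 / 0.118117 ≈ 0.0916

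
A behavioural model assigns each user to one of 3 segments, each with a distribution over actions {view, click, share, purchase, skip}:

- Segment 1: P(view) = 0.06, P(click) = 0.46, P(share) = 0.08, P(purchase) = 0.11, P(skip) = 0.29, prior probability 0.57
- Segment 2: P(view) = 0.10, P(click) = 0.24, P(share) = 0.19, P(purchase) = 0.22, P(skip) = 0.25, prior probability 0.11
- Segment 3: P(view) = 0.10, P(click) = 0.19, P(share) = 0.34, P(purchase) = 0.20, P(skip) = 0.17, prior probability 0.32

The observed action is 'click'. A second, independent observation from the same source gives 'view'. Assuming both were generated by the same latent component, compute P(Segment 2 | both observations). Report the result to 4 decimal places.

Posterior ∝ prior × likelihood, so P(k | x) ∝ π_k f_k(x); normalise over all components.
Since both observations come from the same component, the likelihood for component k is f_k(x₁)·f_k(x₂).
  L_1 = [P(click | comp) = 0.46] × [0.06] = 0.0276
  L_2 = [P(click | comp) = 0.24] × [0.1] = 0.024
  L_3 = [P(click | comp) = 0.19] × [0.1] = 0.019
Weight by the priors:
  π_1·L_1 = 0.57 × 0.0276 = 0.015732
  π_2·L_2 = 0.11 × 0.024 = 0.00264
  π_3·L_3 = 0.32 × 0.019 = 0.00608
Sum: 0.015732 + 0.00264 + 0.00608 = 0.024452
Responsibility of Segment 2: 0.00264 / 0.024452 ≈ 0.1080

0.1080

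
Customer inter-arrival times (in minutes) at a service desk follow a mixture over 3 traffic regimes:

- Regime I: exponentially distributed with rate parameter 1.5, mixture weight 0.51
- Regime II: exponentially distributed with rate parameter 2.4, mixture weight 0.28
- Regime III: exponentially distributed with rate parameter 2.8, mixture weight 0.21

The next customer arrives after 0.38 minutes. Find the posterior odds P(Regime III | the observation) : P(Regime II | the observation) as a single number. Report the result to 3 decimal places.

Posterior odds = (π_i f_i(x)) / (π_j f_j(x)); the normalising sum cancels.
Evaluate each component's likelihood at the observed value:
  f_I = 0.848288
  f_II = 0.964128
  f_III = 0.966204
Odds = (0.21/0.28) × (0.966204/0.964128) = 0.75 × 1.00215 ≈ 0.752

0.752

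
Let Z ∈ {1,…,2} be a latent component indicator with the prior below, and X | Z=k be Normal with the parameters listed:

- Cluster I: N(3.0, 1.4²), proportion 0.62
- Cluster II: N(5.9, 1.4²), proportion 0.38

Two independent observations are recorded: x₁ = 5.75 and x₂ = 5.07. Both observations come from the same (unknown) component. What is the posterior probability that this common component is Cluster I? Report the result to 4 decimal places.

0.0870

Posterior ∝ prior × likelihood, so P(k | x) ∝ P(Z=k) f_k(x); normalise over all components.
Since both observations come from the same component, the likelihood for component k is f_k(x₁)·f_k(x₂).
  f_I = [0.041394] × [0.0955126] = 0.00395364
  f_II = [0.283328] × [0.239034] = 0.0677249
Prior × likelihood for each component:
  P(Z=I)·f_I = 0.62 × 0.00395364 = 0.00245126
  P(Z=II)·f_II = 0.38 × 0.0677249 = 0.0257355
Normaliser: 0.00245126 + 0.0257355 = 0.0281867
P(Cluster I | x₁,x₂) = 0.00245126 / 0.0281867 ≈ 0.0870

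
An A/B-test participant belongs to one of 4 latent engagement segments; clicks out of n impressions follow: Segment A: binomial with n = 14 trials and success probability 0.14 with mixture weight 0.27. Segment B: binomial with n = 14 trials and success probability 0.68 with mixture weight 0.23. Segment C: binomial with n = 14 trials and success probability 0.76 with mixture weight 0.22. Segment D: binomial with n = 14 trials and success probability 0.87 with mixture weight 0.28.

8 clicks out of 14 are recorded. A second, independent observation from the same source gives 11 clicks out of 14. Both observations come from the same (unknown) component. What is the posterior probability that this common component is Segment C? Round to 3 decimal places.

Apply Bayes' rule: the posterior for each component is proportional to its prior times its likelihood at x.
Since both observations come from the same component, the likelihood for component k is f_k(x₁)·f_k(x₂).
  f_A = [0.000179296] × [9.37573e-08] = 1.68103e-11
  f_B = [0.14741] × [0.171455] = 0.0252741
  f_C = [0.0638751] × [0.245858] = 0.0157042
  f_D = [0.0047574] × [0.17284] = 0.000822267
Prior × likelihood for each component:
  π_A·f_A = 0.27 × 1.68103e-11 = 4.53878e-12
  π_B·f_B = 0.23 × 0.0252741 = 0.00581305
  π_C·f_C = 0.22 × 0.0157042 = 0.00345493
  π_D·f_D = 0.28 × 0.000822267 = 0.000230235
Denominator: 4.53878e-12 + 0.00581305 + 0.00345493 + 0.000230235 = 0.00949821
P(Segment C | x₁, x₂) = 0.00345493 / 0.00949821 ≈ 0.364

0.364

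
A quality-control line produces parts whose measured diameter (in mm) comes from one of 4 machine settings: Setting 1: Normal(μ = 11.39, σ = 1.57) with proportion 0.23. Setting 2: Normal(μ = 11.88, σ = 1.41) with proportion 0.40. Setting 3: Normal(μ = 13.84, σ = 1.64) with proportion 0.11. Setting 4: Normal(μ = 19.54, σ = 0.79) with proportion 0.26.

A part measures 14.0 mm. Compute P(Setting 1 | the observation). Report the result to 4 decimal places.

Apply Bayes' rule: the posterior for each component is proportional to its prior times its likelihood at x.
Evaluate each component's likelihood at the observed value:
  f_1 = (1/(1.57·√(2π)))·exp(−(14.0−11.39)²/(2·1.57²)) = 0.254103·exp(-1.38182) = 0.0638107
  f_2 = (1/(1.41·√(2π)))·exp(−(14.0−11.88)²/(2·1.41²)) = 0.282938·exp(-1.13033) = 0.0913686
  f_3 = (1/(1.64·√(2π)))·exp(−(14.0−13.84)²/(2·1.64²)) = 0.243257·exp(-0.00476) = 0.242103
  f_4 = (1/(0.79·√(2π)))·exp(−(14.0−19.54)²/(2·0.79²)) = 0.504990·exp(-24.58869) = 1.05816e-11
Weight by the priors:
  w_1·f_1 = 0.23 × 0.0638107 = 0.0146765
  w_2·f_2 = 0.40 × 0.0913686 = 0.0365474
  w_3·f_3 = 0.11 × 0.242103 = 0.0266313
  w_4·f_4 = 0.26 × 1.05816e-11 = 2.75122e-12
Sum: 0.0146765 + 0.0365474 + 0.0266313 + 2.75122e-12 = 0.0778552
Responsibility of Setting 1: 0.0146765 / 0.0778552 ≈ 0.1885

0.1885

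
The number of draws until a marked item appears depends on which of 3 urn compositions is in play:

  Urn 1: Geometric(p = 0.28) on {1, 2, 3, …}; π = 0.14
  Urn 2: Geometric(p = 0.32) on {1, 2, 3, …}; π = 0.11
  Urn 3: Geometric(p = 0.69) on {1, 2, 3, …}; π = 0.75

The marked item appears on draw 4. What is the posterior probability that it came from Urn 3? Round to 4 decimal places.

By Bayes' theorem, P(k | x) = π_k f_k(x) / Σ_j π_j f_j(x).
Geometric probabilities:
  p_1 = 0.28·(1−0.28)^3 = 0.28·0.373248 = 0.104509
  p_2 = 0.32·(1−0.32)^3 = 0.32·0.314432 = 0.100618
  p_3 = 0.69·(1−0.69)^3 = 0.69·0.029791 = 0.0205558
Weight by the priors:
  π_1·p_1 = 0.14 × 0.104509 = 0.0146313
  π_2·p_2 = 0.11 × 0.100618 = 0.011068
  π_3·p_3 = 0.75 × 0.0205558 = 0.0154168
Normaliser: 0.0146313 + 0.011068 + 0.0154168 = 0.0411162
So the posterior for Urn 3 is 0.0154168 / 0.0411162 ≈ 0.3750.

0.3750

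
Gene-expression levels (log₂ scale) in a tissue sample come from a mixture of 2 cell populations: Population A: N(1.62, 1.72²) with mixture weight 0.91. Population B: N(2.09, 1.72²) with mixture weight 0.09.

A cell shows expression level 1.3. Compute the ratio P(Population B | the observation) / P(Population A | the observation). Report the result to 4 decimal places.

The posterior odds equal the prior odds times the likelihood ratio: (π_i/π_j)·(f_i(x)/f_j(x)).
Evaluate each component's likelihood at the observed value:
  p_A = (1/(1.72·√(2π)))·exp(−(1.3−1.62)²/(2·1.72²)) = 0.231943·exp(-0.01731) = 0.227964
  p_B = (1/(1.72·√(2π)))·exp(−(1.3−2.09)²/(2·1.72²)) = 0.231943·exp(-0.10548) = 0.208724
Odds = (0.09/0.91) × (0.208724/0.227964) = 0.0989011 × 0.915603 ≈ 0.0906

0.0906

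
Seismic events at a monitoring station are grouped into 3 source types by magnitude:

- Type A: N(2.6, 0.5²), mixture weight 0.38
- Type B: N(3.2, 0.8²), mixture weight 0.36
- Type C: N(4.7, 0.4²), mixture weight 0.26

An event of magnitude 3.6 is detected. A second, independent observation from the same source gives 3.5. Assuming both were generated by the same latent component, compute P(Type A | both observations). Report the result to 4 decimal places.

P(component k | x) = π_k·f_k(x) / marginal(x), where marginal(x) = Σ_j π_j·f_j(x).
Since both observations come from the same component, the likelihood for component k is f_k(x₁)·f_k(x₂).
  p_A = [0.107982] × [0.1579] = 0.0170504
  p_B = [0.440082] × [0.464819] = 0.204558
  p_C = [0.0227339] × [0.0110796] = 0.000251883
Prior × likelihood for each component:
  π_A·p_A = 0.38 × 0.0170504 = 0.00647914
  π_B·p_B = 0.36 × 0.204558 = 0.073641
  π_C·p_C = 0.26 × 0.000251883 = 6.54896e-05
Denominator: 0.00647914 + 0.073641 + 6.54896e-05 = 0.0801856
So the posterior for Type A is 0.00647914 / 0.0801856 ≈ 0.0808.

0.0808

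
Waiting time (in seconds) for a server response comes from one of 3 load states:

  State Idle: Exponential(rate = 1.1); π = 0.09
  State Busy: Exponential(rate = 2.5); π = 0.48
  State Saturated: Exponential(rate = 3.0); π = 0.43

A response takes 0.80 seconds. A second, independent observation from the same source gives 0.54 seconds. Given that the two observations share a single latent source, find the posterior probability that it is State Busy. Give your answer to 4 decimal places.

0.5271

The responsibility of component k is P(Z=k) f_k(x) divided by Σ_j P(Z=j) f_j(x).
Since both observations come from the same component, the likelihood for component k is f_k(x₁)·f_k(x₂).
  f_Idle = [0.456261] × [0.607326] = 0.277099
  f_Busy = [0.338338] × [0.648101] = 0.219277
  f_Saturated = [0.272154] × [0.593696] = 0.161577
Multiply by the mixture weights:
  P(Z=Idle)·f_Idle = 0.09 × 0.277099 = 0.0249389
  P(Z=Busy)·f_Busy = 0.48 × 0.219277 = 0.105253
  P(Z=Saturated)·f_Saturated = 0.43 × 0.161577 = 0.069478
Denominator: 0.0249389 + 0.105253 + 0.069478 = 0.19967
So the posterior for State Busy is 0.105253 / 0.19967 ≈ 0.5271.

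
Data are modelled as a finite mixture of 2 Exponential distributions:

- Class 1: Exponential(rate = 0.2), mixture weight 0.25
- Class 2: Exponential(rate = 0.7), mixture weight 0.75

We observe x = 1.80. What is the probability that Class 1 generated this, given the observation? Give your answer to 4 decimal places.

Posterior ∝ prior × likelihood, so P(k | x) ∝ π_k f_k(x); normalise over all components.
Component likelihoods at x = 1.80:
  f_1 = 0.139535
  f_2 = 0.198558
Weight by the priors:
  π_1·f_1 = 0.25 × 0.139535 = 0.0348838
  π_2·f_2 = 0.75 × 0.198558 = 0.148918
Marginal: 0.0348838 + 0.148918 = 0.183802
So the posterior for Class 1 is 0.0348838 / 0.183802 ≈ 0.1898.

0.1898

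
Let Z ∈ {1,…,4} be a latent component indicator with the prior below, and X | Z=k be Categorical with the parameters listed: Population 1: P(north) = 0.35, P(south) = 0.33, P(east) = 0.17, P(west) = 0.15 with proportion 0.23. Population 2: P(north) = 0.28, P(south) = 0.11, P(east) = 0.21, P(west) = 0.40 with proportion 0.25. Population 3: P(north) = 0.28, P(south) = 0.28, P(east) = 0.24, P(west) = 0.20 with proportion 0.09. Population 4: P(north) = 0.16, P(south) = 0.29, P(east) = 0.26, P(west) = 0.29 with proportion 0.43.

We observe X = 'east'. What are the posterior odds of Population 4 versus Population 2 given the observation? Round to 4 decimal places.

The posterior odds equal the prior odds times the likelihood ratio: (P(Z=i)/P(Z=j))·(f_i(x)/f_j(x)).
Evaluate each component's likelihood at the observed value:
  L_1 = 0.17
  L_2 = 0.21
  L_3 = 0.24
  L_4 = 0.26
Posterior odds = (P(Z=4)·L_4) / (P(Z=2)·L_2) = (0.43·0.26) / (0.25·0.21) = 0.1118 / 0.0525 ≈ 2.1295

2.1295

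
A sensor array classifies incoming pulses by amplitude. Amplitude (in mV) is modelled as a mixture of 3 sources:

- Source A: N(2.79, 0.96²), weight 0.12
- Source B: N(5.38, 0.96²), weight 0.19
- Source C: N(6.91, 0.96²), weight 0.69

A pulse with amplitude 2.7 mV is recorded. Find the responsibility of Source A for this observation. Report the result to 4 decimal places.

0.9684

By Bayes' theorem, P(k | x) = P(Z=k) f_k(x) / Σ_j P(Z=j) f_j(x).
Component likelihoods at x = 2.7 mV:
  f_A = 0.413743
  f_B = 0.00843962
  f_C = 2.77006e-05
Weight by the priors:
  P(Z=A)·f_A = 0.12 × 0.413743 = 0.0496491
  P(Z=B)·f_B = 0.19 × 0.00843962 = 0.00160353
  P(Z=C)·f_C = 0.69 × 2.77006e-05 = 1.91134e-05
Marginal: 0.0496491 + 0.00160353 + 1.91134e-05 = 0.0512718
Responsibility of Source A: 0.0496491 / 0.0512718 ≈ 0.9684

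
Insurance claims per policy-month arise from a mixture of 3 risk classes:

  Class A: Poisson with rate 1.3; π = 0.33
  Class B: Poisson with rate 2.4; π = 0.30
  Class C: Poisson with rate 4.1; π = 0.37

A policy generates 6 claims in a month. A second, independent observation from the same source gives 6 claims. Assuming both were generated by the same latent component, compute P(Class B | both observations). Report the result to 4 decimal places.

0.0378

P(component k | x) = P(Z=k)·f_k(x) / marginal(x), where marginal(x) = Σ_j P(Z=j)·f_j(x).
Since both observations come from the same component, the likelihood for component k is f_k(x₁)·f_k(x₂).
  f_A = [e^(−1.3)·1.3^6/6! = 0.00182703] × [0.00182703] = 3.33802e-06
  f_B = [e^(−2.4)·2.4^6/6! = 0.0240784] × [0.0240784] = 0.000579771
  f_C = [e^(−4.1)·4.1^6/6! = 0.109336] × [0.109336] = 0.0119544
Prior × likelihood for each component:
  P(Z=A)·f_A = 0.33 × 3.33802e-06 = 1.10155e-06
  P(Z=B)·f_B = 0.30 × 0.000579771 = 0.000173931
  P(Z=C)·f_C = 0.37 × 0.0119544 = 0.00442312
Marginal: 1.10155e-06 + 0.000173931 + 0.00442312 = 0.00459815
So the posterior for Class B is 0.000173931 / 0.00459815 ≈ 0.0378.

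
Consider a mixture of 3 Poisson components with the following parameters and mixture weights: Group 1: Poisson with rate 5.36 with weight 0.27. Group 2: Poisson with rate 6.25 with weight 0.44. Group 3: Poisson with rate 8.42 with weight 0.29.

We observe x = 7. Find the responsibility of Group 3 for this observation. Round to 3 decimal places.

Posterior ∝ prior × likelihood, so P(k | x) ∝ π_k f_k(x); normalise over all components.
Evaluate each component's likelihood at the observed value:
  L_1 = 0.118551
  L_2 = 0.142689
  L_3 = 0.131218
Weight by the priors:
  π_1·L_1 = 0.27 × 0.118551 = 0.0320087
  π_2·L_2 = 0.44 × 0.142689 = 0.062783
  π_3·L_3 = 0.29 × 0.131218 = 0.0380533
Normaliser: 0.0320087 + 0.062783 + 0.0380533 = 0.132845
P(Group 3 | data) = 0.0380533 / 0.132845 ≈ 0.286

0.286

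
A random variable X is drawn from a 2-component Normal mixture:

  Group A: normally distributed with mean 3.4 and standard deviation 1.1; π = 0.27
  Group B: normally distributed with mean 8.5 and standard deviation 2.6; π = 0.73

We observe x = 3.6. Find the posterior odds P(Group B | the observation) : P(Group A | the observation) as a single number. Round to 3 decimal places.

0.197

Posterior odds = (π_i f_i(x)) / (π_j f_j(x)); the normalising sum cancels.
Evaluate each component's likelihood at the observed value:
  L_A = (1/(1.1·√(2π)))·exp(−(3.6−3.4)²/(2·1.1²)) = 0.362675·exp(-0.01653) = 0.356729
  L_B = (1/(2.6·√(2π)))·exp(−(3.6−8.5)²/(2·2.6²)) = 0.153439·exp(-1.77589) = 0.0259824
0.0189671 / 0.096317 ≈ 0.197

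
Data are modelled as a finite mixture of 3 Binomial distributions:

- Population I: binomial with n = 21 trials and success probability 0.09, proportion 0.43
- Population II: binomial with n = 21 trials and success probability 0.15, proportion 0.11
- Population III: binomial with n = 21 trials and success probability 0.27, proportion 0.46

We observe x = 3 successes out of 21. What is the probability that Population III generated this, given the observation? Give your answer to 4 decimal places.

0.2887

The responsibility of component k is w_k f_k(x) divided by Σ_j w_j f_j(x).
Binomial probabilities:
  p_I = C(21,3)·0.09^3·0.91^18 = 1330·0.000729·0.183124 = 0.177551
  p_II = C(21,3)·0.15^3·0.85^18 = 1330·0.003375·0.0536464 = 0.240805
  p_III = C(21,3)·0.27^3·0.73^18 = 1330·0.019683·0.00346586 = 0.0907307
Multiply by the mixture weights:
  w_I·p_I = 0.43 × 0.177551 = 0.0763471
  w_II·p_II = 0.11 × 0.240805 = 0.0264886
  w_III·p_III = 0.46 × 0.0907307 = 0.0417361
Normaliser: 0.0763471 + 0.0264886 + 0.0417361 = 0.144572
So the posterior for Population III is 0.0417361 / 0.144572 ≈ 0.2887.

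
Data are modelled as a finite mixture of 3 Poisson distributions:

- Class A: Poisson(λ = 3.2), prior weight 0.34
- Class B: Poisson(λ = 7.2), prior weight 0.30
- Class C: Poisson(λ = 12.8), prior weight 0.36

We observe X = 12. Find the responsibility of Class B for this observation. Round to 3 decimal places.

By Bayes' theorem, P(k | x) = π_k f_k(x) / Σ_j π_j f_j(x).
Poisson probabilities:
  p_A = 9.81116e-05
  p_B = 0.0302505
  p_C = 0.111484
Weight by the priors:
  π_A·p_A = 0.34 × 9.81116e-05 = 3.33579e-05
  π_B·p_B = 0.30 × 0.0302505 = 0.00907515
  π_C·p_C = 0.36 × 0.111484 = 0.0401343
Sum: 3.33579e-05 + 0.00907515 + 0.0401343 = 0.0492428
Responsibility of Class B: 0.00907515 / 0.0492428 ≈ 0.184

0.184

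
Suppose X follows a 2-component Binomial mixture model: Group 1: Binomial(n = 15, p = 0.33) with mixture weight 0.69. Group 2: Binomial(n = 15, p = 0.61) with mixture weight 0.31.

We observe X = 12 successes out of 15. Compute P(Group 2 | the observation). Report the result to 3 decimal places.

P(component k | x) = π_k·f_k(x) / marginal(x), where marginal(x) = Σ_j π_j·f_j(x).
Binomial probabilities:
  L_1 = C(15,12)·0.33^12·0.67^3 = 455·1.66789e-06·0.300763 = 0.000228246
  L_2 = C(15,12)·0.61^12·0.39^3 = 455·0.00265435·0.059319 = 0.0716413
Weight by the priors:
  π_1·L_1 = 0.69 × 0.000228246 = 0.00015749
  π_2·L_2 = 0.31 × 0.0716413 = 0.0222088
Denominator: 0.00015749 + 0.0222088 = 0.0223663
P(Group 2 | the observation) = 0.0222088 / 0.0223663 ≈ 0.993

0.993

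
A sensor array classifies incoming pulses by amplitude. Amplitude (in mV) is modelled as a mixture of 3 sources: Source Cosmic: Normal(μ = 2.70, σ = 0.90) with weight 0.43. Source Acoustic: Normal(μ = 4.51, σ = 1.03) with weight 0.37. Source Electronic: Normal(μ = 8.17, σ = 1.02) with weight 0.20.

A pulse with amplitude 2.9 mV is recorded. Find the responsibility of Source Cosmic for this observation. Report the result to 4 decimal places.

0.8149

By Bayes' theorem, P(k | x) = P(Z=k) f_k(x) / Σ_j P(Z=j) f_j(x).
Evaluate each component's likelihood at the observed value:
  f_Cosmic = 0.432458
  f_Acoustic = 0.114161
  f_Electronic = 6.24719e-07
Unnormalised posteriors:
  P(Z=Cosmic)·f_Cosmic = 0.43 × 0.432458 = 0.185957
  P(Z=Acoustic)·f_Acoustic = 0.37 × 0.114161 = 0.0422394
  P(Z=Electronic)·f_Electronic = 0.20 × 6.24719e-07 = 1.24944e-07
Evidence: 0.185957 + 0.0422394 + 1.24944e-07 = 0.228197
So the posterior for Source Cosmic is 0.185957 / 0.228197 ≈ 0.8149.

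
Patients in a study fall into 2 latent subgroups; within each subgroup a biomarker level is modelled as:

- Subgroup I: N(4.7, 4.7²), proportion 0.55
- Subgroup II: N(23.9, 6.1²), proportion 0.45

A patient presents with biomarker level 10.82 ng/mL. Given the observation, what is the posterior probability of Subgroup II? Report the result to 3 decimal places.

0.129

Apply Bayes' rule: the posterior for each component is proportional to its prior times its likelihood at x.
Evaluate each component's likelihood at the observed value:
  p_I = (1/(4.7·√(2π)))·exp(−(10.82−4.7)²/(2·4.7²)) = 0.084881·exp(-0.84777) = 0.0363606
  p_II = (1/(6.1·√(2π)))·exp(−(10.82−23.9)²/(2·6.1²)) = 0.065400·exp(-2.29893) = 0.00656398
Prior × likelihood for each component:
  π_I·p_I = 0.55 × 0.0363606 = 0.0199983
  π_II·p_II = 0.45 × 0.00656398 = 0.00295379
Denominator: 0.0199983 + 0.00295379 = 0.0229521
P(Subgroup II | x) ≈ 0.129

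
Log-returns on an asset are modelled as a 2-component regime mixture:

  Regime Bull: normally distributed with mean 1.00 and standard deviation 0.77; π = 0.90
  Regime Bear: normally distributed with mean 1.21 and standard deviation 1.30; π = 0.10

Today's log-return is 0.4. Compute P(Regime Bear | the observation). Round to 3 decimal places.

0.068

Posterior ∝ prior × likelihood, so P(k | x) ∝ π_k f_k(x); normalise over all components.
Normal densities:
  L_Bull = 0.382447
  L_Bear = 0.252735
Multiply by the mixture weights:
  π_Bull·L_Bull = 0.90 × 0.382447 = 0.344202
  π_Bear·L_Bear = 0.10 × 0.252735 = 0.0252735
Denominator: 0.344202 + 0.0252735 = 0.369475
P(Regime Bear | 0.4) = 0.0252735 / 0.369475 ≈ 0.068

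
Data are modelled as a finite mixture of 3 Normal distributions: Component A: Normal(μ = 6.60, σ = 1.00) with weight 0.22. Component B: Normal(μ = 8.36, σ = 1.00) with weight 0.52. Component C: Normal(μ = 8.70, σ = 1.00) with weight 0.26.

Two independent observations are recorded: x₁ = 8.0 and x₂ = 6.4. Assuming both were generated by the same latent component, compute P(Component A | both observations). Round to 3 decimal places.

0.485

By Bayes' theorem, P(k | x) = w_k f_k(x) / Σ_j w_j f_j(x).
Since both observations come from the same component, the likelihood for component k is f_k(x₁)·f_k(x₂).
  f_A = [(1/(1.00·√(2π)))·exp(−(8.0−6.60)²/(2·1.00²)) = 0.398942·exp(-0.98000) = 0.149727] × [0.391043] = 0.0585498
  f_B = [(1/(1.00·√(2π)))·exp(−(8.0−8.36)²/(2·1.00²)) = 0.398942·exp(-0.06480) = 0.373911] × [0.0584409] = 0.0218517
  f_C = [(1/(1.00·√(2π)))·exp(−(8.0−8.70)²/(2·1.00²)) = 0.398942·exp(-0.24500) = 0.312254] × [0.028327] = 0.00884523
Multiply by the mixture weights:
  w_A·f_A = 0.22 × 0.0585498 = 0.012881
  w_B·f_B = 0.52 × 0.0218517 = 0.0113629
  w_C·f_C = 0.26 × 0.00884523 = 0.00229976
Denominator: 0.012881 + 0.0113629 + 0.00229976 = 0.0265436
Responsibility of Component A: 0.012881 / 0.0265436 ≈ 0.485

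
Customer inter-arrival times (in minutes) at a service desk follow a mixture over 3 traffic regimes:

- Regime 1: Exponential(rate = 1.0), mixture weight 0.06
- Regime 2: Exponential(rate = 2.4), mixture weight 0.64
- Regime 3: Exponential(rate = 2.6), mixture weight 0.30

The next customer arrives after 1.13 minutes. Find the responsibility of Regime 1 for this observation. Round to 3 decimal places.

0.119

Posterior ∝ prior × likelihood, so P(k | x) ∝ w_k f_k(x); normalise over all components.
Component likelihoods at x = 1.13 minutes:
  p_1 = 1.0·e^(−1.0·1.13) = 1.0·e^(−1.1300) = 0.323033
  p_2 = 2.4·e^(−2.4·1.13) = 2.4·e^(−2.7120) = 0.159369
  p_3 = 2.6·e^(−2.6·1.13) = 2.6·e^(−2.9380) = 0.137726
Prior × likelihood for each component:
  w_1·p_1 = 0.06 × 0.323033 = 0.019382
  w_2·p_2 = 0.64 × 0.159369 = 0.101996
  w_3·p_3 = 0.30 × 0.137726 = 0.0413178
Sum: 0.019382 + 0.101996 + 0.0413178 = 0.162696
P(Regime 1 | 1.13 minutes) = 0.019382 / 0.162696 ≈ 0.119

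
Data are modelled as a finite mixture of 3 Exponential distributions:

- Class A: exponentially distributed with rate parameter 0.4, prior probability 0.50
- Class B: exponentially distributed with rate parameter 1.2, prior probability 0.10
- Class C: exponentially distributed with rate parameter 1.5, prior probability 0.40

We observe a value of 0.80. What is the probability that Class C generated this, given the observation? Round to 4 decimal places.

The responsibility of component k is π_k f_k(x) divided by Σ_j π_j f_j(x).
Evaluate each component's likelihood at the observed value:
  L_A = 0.29046
  L_B = 0.459471
  L_C = 0.451791
Weight by the priors:
  π_A·L_A = 0.50 × 0.29046 = 0.14523
  π_B·L_B = 0.10 × 0.459471 = 0.0459471
  π_C·L_C = 0.40 × 0.451791 = 0.180717
Normaliser: 0.14523 + 0.0459471 + 0.180717 = 0.371893
P(Class C | 0.80) ≈ 0.4859

0.4859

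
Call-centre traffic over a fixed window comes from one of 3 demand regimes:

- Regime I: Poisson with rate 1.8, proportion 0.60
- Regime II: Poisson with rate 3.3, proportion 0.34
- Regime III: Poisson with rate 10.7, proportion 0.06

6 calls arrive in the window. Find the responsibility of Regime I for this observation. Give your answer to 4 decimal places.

0.1562

Apply Bayes' rule: the posterior for each component is proportional to its prior times its likelihood at x.
Poisson probabilities:
  f_I = e^(−1.8)·1.8^6/6! = 0.00780859
  f_II = e^(−3.3)·3.3^6/6! = 0.0661575
  f_III = e^(−10.7)·10.7^6/6! = 0.0469915
Multiply by the mixture weights:
  w_I·f_I = 0.60 × 0.00780859 = 0.00468515
  w_II·f_II = 0.34 × 0.0661575 = 0.0224936
  w_III·f_III = 0.06 × 0.0469915 = 0.00281949
Marginal: 0.00468515 + 0.0224936 + 0.00281949 = 0.0299982
Responsibility of Regime I: 0.00468515 / 0.0299982 ≈ 0.1562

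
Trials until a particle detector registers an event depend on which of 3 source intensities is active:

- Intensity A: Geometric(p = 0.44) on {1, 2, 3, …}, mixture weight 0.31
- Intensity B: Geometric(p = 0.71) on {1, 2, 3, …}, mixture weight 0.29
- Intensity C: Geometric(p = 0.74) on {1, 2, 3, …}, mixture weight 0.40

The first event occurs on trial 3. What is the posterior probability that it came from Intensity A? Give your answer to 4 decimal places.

0.5340

Posterior ∝ prior × likelihood, so P(k | x) ∝ π_k f_k(x); normalise over all components.
Geometric probabilities:
  L_A = 0.137984
  L_B = 0.059711
  L_C = 0.050024
Weight by the priors:
  π_A·L_A = 0.31 × 0.137984 = 0.042775
  π_B·L_B = 0.29 × 0.059711 = 0.0173162
  π_C·L_C = 0.40 × 0.050024 = 0.0200096
Denominator: 0.042775 + 0.0173162 + 0.0200096 = 0.0801008
P(Intensity A | data) = 0.042775 / 0.0801008 ≈ 0.5340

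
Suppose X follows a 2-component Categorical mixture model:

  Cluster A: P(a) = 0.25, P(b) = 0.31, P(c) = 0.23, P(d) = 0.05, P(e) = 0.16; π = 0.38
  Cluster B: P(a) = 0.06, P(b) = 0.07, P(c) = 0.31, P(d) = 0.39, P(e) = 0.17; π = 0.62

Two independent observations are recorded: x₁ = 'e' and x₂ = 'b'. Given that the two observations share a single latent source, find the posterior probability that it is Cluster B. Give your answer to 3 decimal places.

0.281

The responsibility of component k is π_k f_k(x) divided by Σ_j π_j f_j(x).
Since both observations come from the same component, the likelihood for component k is f_k(x₁)·f_k(x₂).
  L_A = [P(e | comp) = 0.16] × [0.31] = 0.0496
  L_B = [P(e | comp) = 0.17] × [0.07] = 0.0119
Unnormalised posteriors:
  π_A·L_A = 0.38 × 0.0496 = 0.018848
  π_B·L_B = 0.62 × 0.0119 = 0.007378
Normaliser: 0.018848 + 0.007378 = 0.026226
P(Cluster B | x) ≈ 0.281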